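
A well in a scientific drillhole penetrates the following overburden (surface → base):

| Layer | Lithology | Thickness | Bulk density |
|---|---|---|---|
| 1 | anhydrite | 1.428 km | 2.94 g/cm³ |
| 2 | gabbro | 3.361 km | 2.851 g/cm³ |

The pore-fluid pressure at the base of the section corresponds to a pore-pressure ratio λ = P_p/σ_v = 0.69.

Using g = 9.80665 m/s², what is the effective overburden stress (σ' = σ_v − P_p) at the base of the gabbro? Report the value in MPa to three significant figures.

41.9 MPa

Overburden (lithostatic) stress σ_v:
anhydrite: 2940 kg/m³ × 9.80665 m/s² × 1428 m = 4.117×10^7 Pa = 41.17 MPa
gabbro: 2851 kg/m³ × 9.80665 m/s² × 3361 m = 9.397×10^7 Pa = 93.97 MPa
Total = 41.17 + 93.97 = 135.14 MPa
Pore pressure P_p = λ·σ_v = 0.69 × 135.1 MPa = 93.25 MPa
Effective stress σ' = σ_v − P_p = 135.1 − 93.25 = 41.894 MPa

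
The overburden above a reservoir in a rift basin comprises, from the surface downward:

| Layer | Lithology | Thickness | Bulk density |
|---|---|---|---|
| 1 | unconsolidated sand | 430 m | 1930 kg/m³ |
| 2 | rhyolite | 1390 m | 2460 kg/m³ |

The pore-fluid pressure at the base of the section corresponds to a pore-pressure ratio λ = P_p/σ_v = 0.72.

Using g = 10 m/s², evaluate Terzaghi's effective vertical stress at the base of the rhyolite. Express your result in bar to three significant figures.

Overburden (lithostatic) stress σ_v:
unconsolidated sand: 1930 kg/m³ × 10 m/s² × 430 m = 8.299×10^6 Pa = 8.299 MPa
rhyolite: 2460 kg/m³ × 10 m/s² × 1390 m = 3.419×10^7 Pa = 34.19 MPa
Total = 8.299 + 34.19 = 42.493 MPa
Pore pressure P_p = λ·σ_v = 0.72 × 42.49 MPa = 30.59 MPa
Effective stress σ' = σ_v − P_p = 42.49 − 30.59 = 11.898 MPa = 118.98 bar

119 bar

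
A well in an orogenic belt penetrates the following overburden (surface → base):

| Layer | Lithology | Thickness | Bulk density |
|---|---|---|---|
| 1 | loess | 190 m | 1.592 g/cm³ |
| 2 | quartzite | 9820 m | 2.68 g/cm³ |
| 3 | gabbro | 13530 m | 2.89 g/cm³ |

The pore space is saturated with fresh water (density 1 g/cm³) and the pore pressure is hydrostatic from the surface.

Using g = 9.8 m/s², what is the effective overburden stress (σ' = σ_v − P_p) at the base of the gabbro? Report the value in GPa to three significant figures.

0.413 GPa

Overburden (lithostatic) stress σ_v:
loess: 1592 kg/m³ × 9.8 m/s² × 190 m = 2.964×10^6 Pa = 2.964 MPa
quartzite: 2680 kg/m³ × 9.8 m/s² × 9820 m = 2.579×10^8 Pa = 257.9 MPa
gabbro: 2890 kg/m³ × 9.8 m/s² × 13530 m = 3.832×10^8 Pa = 383.2 MPa
Total = 2.964 + 257.9 + 383.2 = 644.07 MPa
Pore pressure P_p = 1000 kg/m³ × 9.8 m/s² × 23540 m = 2.307×10^8 Pa = 230.7 MPa
Effective stress σ' = σ_v − P_p = 644.1 − 230.7 = 413.38 MPa = 0.41338 GPa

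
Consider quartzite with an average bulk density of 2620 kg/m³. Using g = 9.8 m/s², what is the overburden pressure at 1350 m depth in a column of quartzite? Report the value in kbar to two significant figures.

quartzite: 2620 kg/m³ × 9.8 m/s² × 1350 m = 3.466×10^7 Pa = 0.3466 kbar

0.35 kbar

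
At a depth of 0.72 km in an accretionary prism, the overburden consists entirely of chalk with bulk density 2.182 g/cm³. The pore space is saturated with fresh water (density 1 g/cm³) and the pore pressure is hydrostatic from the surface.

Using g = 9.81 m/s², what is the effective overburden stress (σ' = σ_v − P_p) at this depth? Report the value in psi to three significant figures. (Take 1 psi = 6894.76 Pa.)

Overburden (lithostatic) stress σ_v:
chalk: 2182 kg/m³ × 9.81 m/s² × 720 m = 1.541×10^7 Pa = 15.41 MPa
Pore pressure P_p = 1000 kg/m³ × 9.81 m/s² × 720 m = 7.063×10^6 Pa = 7.063 MPa
Effective stress σ' = σ_v − P_p = 15.41 − 7.063 = 8.3487 MPa = 1210.9 psi

1210 psi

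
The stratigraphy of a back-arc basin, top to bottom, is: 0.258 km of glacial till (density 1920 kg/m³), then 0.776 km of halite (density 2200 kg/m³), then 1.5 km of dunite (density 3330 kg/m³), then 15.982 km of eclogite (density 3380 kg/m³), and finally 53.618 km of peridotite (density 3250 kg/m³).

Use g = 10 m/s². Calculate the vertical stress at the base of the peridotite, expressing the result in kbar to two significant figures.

glacial till: 1920 kg/m³ × 10 m/s² × 258 m = 4.954×10^6 Pa = 0.04954 kbar
halite: 2200 kg/m³ × 10 m/s² × 776 m = 1.707×10^7 Pa = 0.1707 kbar
dunite: 3330 kg/m³ × 10 m/s² × 1500 m = 4.995×10^7 Pa = 0.4995 kbar
eclogite: 3380 kg/m³ × 10 m/s² × 15982 m = 5.402×10^8 Pa = 5.402 kbar
peridotite: 3250 kg/m³ × 10 m/s² × 53618 m = 1.743×10^9 Pa = 17.43 kbar
Total = 0.04954 + 0.1707 + 0.4995 + 5.402 + 17.43 = 23.548 kbar

24 kbar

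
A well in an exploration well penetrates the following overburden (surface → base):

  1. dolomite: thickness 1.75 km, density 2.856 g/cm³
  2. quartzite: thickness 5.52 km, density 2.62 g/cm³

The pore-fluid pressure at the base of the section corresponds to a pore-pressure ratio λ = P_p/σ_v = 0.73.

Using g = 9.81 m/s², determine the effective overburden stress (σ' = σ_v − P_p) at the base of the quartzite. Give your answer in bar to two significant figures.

520 bar

Overburden (lithostatic) stress σ_v:
dolomite: 2856 kg/m³ × 9.81 m/s² × 1750 m = 4.903×10^7 Pa = 49.03 MPa
quartzite: 2620 kg/m³ × 9.81 m/s² × 5520 m = 1.419×10^8 Pa = 141.9 MPa
Total = 49.03 + 141.9 = 190.91 MPa
Pore pressure P_p = λ·σ_v = 0.73 × 190.9 MPa = 139.4 MPa
Effective stress σ' = σ_v − P_p = 190.9 − 139.4 = 51.545 MPa = 515.45 bar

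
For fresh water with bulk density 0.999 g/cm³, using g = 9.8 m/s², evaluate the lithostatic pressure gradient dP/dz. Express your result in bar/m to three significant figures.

0.0979 bar/m

dP/dz = ρg = 999 kg/m³ × 9.8 m/s² = 9790.2 Pa/m
= 9790.2 Pa/m × (1 bar/m / 1.0000×10^5 Pa/m) = 0.097902 bar/m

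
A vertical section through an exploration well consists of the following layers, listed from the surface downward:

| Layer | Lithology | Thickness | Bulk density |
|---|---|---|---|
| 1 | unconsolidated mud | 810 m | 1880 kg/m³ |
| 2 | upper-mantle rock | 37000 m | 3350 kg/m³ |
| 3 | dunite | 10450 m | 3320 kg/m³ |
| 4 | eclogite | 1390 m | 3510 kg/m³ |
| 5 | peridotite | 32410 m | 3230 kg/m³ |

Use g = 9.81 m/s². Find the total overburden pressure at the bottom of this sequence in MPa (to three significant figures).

2650 MPa

unconsolidated mud: 1880 kg/m³ × 9.81 m/s² × 810 m = 1.494×10^7 Pa = 14.94 MPa
upper-mantle rock: 3350 kg/m³ × 9.81 m/s² × 37000 m = 1.216×10^9 Pa = 1216 MPa
dunite: 3320 kg/m³ × 9.81 m/s² × 10450 m = 3.403×10^8 Pa = 340.3 MPa
eclogite: 3510 kg/m³ × 9.81 m/s² × 1390 m = 4.786×10^7 Pa = 47.86 MPa
peridotite: 3230 kg/m³ × 9.81 m/s² × 32410 m = 1.027×10^9 Pa = 1027 MPa
Total = 14.94 + 1216 + 340.3 + 47.86 + 1027 = 2646.1 MPa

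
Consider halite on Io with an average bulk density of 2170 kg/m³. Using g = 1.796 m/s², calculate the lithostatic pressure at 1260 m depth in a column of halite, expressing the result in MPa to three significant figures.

4.91 MPa

halite: 2170 kg/m³ × 1.796 m/s² × 1260 m = 4.911×10^6 Pa = 4.911 MPa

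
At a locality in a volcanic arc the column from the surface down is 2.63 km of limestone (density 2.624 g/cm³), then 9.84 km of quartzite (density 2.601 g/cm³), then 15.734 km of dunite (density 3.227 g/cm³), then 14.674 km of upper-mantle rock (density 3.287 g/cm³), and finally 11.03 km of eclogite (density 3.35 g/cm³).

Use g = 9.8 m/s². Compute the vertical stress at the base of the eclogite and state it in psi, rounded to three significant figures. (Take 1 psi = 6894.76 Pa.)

limestone: 2624 kg/m³ × 9.8 m/s² × 2630 m = 6.763×10^7 Pa = 9809 psi
quartzite: 2601 kg/m³ × 9.8 m/s² × 9840 m = 2.508×10^8 Pa = 36378 psi
dunite: 3227 kg/m³ × 9.8 m/s² × 15734 m = 4.976×10^8 Pa = 72168 psi
upper-mantle rock: 3287 kg/m³ × 9.8 m/s² × 14674 m = 4.727×10^8 Pa = 68558 psi
eclogite: 3350 kg/m³ × 9.8 m/s² × 11030 m = 3.621×10^8 Pa = 52520 psi
Total = 9809 + 36378 + 72168 + 68558 + 52520 = 2.3943×10^5 psi

239000 psi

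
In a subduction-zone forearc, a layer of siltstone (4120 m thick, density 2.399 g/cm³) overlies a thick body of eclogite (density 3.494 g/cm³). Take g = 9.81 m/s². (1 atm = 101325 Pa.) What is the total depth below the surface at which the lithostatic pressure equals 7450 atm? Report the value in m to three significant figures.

23300 m

Pressure at base of upper layers: 2399×9.81×4120 = 9.696×10^7 Pa = 956.9 atm
Remaining pressure to be supplied by eclogite: 7.549×10^8 − 9.696×10^7 = 6.579×10^8 Pa
Additional depth in eclogite = 6.579×10^8 Pa / (3494 kg/m³ × 9.81 m/s²) = 19194 m
Total depth = 4120 m + 19194 m = 23314 m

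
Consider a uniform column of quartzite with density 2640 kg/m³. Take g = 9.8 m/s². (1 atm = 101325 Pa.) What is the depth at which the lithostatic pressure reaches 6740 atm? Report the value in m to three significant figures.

h = P/(ρg) = 6740 atm / (2640 kg/m³ × 9.8 m/s²) = 6.829×10^8 Pa / 25872 Pa/m = 26397 m

26400 m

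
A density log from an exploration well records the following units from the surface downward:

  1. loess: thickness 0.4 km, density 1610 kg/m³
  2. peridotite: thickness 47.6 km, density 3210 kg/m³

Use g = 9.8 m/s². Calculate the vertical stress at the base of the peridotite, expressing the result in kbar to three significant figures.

loess: 1610 kg/m³ × 9.8 m/s² × 400 m = 6.311×10^6 Pa = 0.06311 kbar
peridotite: 3210 kg/m³ × 9.8 m/s² × 47600 m = 1.497×10^9 Pa = 14.97 kbar
Total = 0.06311 + 14.97 = 15.037 kbar

15.0 kbar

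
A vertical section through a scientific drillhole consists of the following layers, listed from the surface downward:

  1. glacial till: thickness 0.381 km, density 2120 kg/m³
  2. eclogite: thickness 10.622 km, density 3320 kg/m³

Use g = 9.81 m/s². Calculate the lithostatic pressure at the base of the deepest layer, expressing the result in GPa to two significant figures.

0.35 GPa

glacial till: 2120 kg/m³ × 9.81 m/s² × 381 m = 7.924×10^6 Pa = 7.924×10^-3 GPa
eclogite: 3320 kg/m³ × 9.81 m/s² × 10622 m = 3.460×10^8 Pa = 0.3460 GPa
Total = 7.924×10^-3 + 0.3460 = 0.35387 GPa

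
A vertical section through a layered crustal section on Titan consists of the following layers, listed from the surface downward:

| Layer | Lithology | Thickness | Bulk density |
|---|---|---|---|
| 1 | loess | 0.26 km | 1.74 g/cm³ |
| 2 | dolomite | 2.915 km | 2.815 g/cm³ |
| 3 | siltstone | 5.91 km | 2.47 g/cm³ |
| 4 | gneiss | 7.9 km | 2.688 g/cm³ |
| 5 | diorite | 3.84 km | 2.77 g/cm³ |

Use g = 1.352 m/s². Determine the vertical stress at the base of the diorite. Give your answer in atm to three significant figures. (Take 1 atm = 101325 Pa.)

loess: 1740 kg/m³ × 1.352 m/s² × 260 m = 6.116×10^5 Pa = 6.036 atm
dolomite: 2815 kg/m³ × 1.352 m/s² × 2915 m = 1.109×10^7 Pa = 109.5 atm
siltstone: 2470 kg/m³ × 1.352 m/s² × 5910 m = 1.974×10^7 Pa = 194.8 atm
gneiss: 2688 kg/m³ × 1.352 m/s² × 7900 m = 2.871×10^7 Pa = 283.3 atm
diorite: 2770 kg/m³ × 1.352 m/s² × 3840 m = 1.438×10^7 Pa = 141.9 atm
Total = 6.036 + 109.5 + 194.8 + 283.3 + 141.9 = 735.58 atm

736 atm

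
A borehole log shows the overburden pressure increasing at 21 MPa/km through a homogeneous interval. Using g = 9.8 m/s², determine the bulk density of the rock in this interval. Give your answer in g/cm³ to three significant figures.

2.14 g/cm³

ρ = (dP/dz)/g = 21 MPa/km / 9.8 m/s² = 21000 Pa/m / 9.8 m/s² = 2142.9 kg/m³
= 2.143 g/cm³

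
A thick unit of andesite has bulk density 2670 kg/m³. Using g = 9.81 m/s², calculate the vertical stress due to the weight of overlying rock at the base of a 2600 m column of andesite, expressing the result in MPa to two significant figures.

68 MPa

andesite: 2670 kg/m³ × 9.81 m/s² × 2600 m = 6.810×10^7 Pa = 68.10 MPa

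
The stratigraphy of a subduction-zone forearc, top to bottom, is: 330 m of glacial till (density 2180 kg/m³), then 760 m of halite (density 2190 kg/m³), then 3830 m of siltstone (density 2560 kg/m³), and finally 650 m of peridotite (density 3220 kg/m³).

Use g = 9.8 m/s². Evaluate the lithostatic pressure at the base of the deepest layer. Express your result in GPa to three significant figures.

0.140 GPa

glacial till: 2180 kg/m³ × 9.8 m/s² × 330 m = 7.050×10^6 Pa = 7.050×10^-3 GPa
halite: 2190 kg/m³ × 9.8 m/s² × 760 m = 1.631×10^7 Pa = 0.01631 GPa
siltstone: 2560 kg/m³ × 9.8 m/s² × 3830 m = 9.609×10^7 Pa = 0.09609 GPa
peridotite: 3220 kg/m³ × 9.8 m/s² × 650 m = 2.051×10^7 Pa = 0.02051 GPa
Total = 7.050×10^-3 + 0.01631 + 0.09609 + 0.02051 = 0.13996 GPa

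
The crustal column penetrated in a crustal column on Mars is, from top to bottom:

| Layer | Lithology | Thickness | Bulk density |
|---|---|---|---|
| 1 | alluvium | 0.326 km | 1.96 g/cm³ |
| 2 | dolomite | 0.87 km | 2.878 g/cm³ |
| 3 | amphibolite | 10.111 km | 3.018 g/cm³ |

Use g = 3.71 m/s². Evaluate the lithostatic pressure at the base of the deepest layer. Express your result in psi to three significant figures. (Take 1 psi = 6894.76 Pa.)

alluvium: 1960 kg/m³ × 3.71 m/s² × 326 m = 2.371×10^6 Pa = 343.8 psi
dolomite: 2878 kg/m³ × 3.71 m/s² × 870 m = 9.289×10^6 Pa = 1347 psi
amphibolite: 3018 kg/m³ × 3.71 m/s² × 10111 m = 1.132×10^8 Pa = 16420 psi
Total = 343.8 + 1347 + 16420 = 18111 psi

18100 psi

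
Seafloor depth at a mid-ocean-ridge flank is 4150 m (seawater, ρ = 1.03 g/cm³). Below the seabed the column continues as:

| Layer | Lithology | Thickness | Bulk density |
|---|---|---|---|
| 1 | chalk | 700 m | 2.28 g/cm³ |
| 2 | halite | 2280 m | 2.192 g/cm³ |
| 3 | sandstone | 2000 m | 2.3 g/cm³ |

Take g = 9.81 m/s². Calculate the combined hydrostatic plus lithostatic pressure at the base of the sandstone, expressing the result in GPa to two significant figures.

0.15 GPa

seawater: 1030 kg/m³ × 9.81 m/s² × 4150 m = 4.193×10^7 Pa = 0.04193 GPa
chalk: 2280 kg/m³ × 9.81 m/s² × 700 m = 1.566×10^7 Pa = 0.01566 GPa
halite: 2192 kg/m³ × 9.81 m/s² × 2280 m = 4.903×10^7 Pa = 0.04903 GPa
sandstone: 2300 kg/m³ × 9.81 m/s² × 2000 m = 4.513×10^7 Pa = 0.04513 GPa
Total = 0.04193 + 0.01566 + 0.04903 + 0.04513 = 0.15174 GPa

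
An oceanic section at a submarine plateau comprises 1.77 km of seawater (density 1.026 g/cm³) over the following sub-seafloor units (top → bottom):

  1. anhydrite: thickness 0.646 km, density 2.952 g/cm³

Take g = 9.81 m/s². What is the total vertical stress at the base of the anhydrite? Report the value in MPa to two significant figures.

seawater: 1026 kg/m³ × 9.81 m/s² × 1770 m = 1.782×10^7 Pa = 17.82 MPa
anhydrite: 2952 kg/m³ × 9.81 m/s² × 646 m = 1.871×10^7 Pa = 18.71 MPa
Total = 17.82 + 18.71 = 36.523 MPa

37 MPa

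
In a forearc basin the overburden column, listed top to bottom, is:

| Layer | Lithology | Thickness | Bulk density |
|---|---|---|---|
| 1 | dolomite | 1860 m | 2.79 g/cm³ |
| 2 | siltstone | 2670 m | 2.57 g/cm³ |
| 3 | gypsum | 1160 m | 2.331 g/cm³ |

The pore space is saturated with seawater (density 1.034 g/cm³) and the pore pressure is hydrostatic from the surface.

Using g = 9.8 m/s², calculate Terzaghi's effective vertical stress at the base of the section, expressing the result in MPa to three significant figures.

86.9 MPa

Overburden (lithostatic) stress σ_v:
dolomite: 2790 kg/m³ × 9.8 m/s² × 1860 m = 5.086×10^7 Pa = 50.86 MPa
siltstone: 2570 kg/m³ × 9.8 m/s² × 2670 m = 6.725×10^7 Pa = 67.25 MPa
gypsum: 2331 kg/m³ × 9.8 m/s² × 1160 m = 2.650×10^7 Pa = 26.50 MPa
Total = 50.86 + 67.25 + 26.50 = 144.60 MPa
Pore pressure P_p = 1034 kg/m³ × 9.8 m/s² × 5690 m = 5.766×10^7 Pa = 57.66 MPa
Effective stress σ' = σ_v − P_p = 144.6 − 57.66 = 86.944 MPa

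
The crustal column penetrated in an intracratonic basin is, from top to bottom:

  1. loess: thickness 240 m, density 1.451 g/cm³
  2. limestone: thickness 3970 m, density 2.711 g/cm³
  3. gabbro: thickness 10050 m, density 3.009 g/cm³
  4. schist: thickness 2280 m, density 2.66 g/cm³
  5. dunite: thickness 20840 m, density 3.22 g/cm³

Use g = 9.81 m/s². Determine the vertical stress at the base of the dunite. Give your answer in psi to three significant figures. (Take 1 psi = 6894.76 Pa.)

163000 psi

loess: 1451 kg/m³ × 9.81 m/s² × 240 m = 3.416×10^6 Pa = 495.5 psi
limestone: 2711 kg/m³ × 9.81 m/s² × 3970 m = 1.056×10^8 Pa = 15313 psi
gabbro: 3009 kg/m³ × 9.81 m/s² × 10050 m = 2.967×10^8 Pa = 43027 psi
schist: 2660 kg/m³ × 9.81 m/s² × 2280 m = 5.950×10^7 Pa = 8629 psi
dunite: 3220 kg/m³ × 9.81 m/s² × 20840 m = 6.583×10^8 Pa = 95478 psi
Total = 495.5 + 15313 + 43027 + 8629 + 95478 = 1.6294×10^5 psi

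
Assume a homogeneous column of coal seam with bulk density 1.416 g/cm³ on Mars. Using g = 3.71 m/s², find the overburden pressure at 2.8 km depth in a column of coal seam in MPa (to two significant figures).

15 MPa

coal seam: 1416 kg/m³ × 3.71 m/s² × 2800 m = 1.471×10^7 Pa = 14.71 MPa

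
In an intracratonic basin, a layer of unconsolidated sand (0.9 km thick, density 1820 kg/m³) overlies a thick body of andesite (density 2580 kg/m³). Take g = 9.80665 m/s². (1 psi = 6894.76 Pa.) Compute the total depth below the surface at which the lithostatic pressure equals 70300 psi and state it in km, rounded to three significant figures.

Pressure at base of upper layers: 1820×9.80665×900 = 1.606×10^7 Pa = 2330 psi
Remaining pressure to be supplied by andesite: 4.847×10^8 − 1.606×10^7 = 4.686×10^8 Pa
Additional depth in andesite = 4.686×10^8 Pa / (2580 kg/m³ × 9.80665 m/s²) = 18522 m
Total depth = 900 m + 18522 m = 19422 m
= 19.422 km

19.4 km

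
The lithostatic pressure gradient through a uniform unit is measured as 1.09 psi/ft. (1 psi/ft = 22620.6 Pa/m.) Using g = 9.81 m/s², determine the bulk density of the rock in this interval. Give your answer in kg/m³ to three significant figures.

ρ = (dP/dz)/g = 1.09 psi/ft / 9.81 m/s² = 24656 Pa/m / 9.81 m/s² = 2513.4 kg/m³

2510 kg/m³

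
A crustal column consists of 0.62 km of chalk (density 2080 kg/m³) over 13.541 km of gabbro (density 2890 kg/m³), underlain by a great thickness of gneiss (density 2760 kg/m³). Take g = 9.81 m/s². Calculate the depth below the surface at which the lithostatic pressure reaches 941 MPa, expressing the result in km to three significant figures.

34.3 km

Pressure at base of upper layers: 2080×9.81×620 + 2890×9.81×13541 = 3.966×10^8 Pa = 396.6 MPa
Remaining pressure to be supplied by gneiss: 9.410×10^8 − 3.966×10^8 = 5.444×10^8 Pa
Additional depth in gneiss = 5.444×10^8 Pa / (2760 kg/m³ × 9.81 m/s²) = 20108 m
Total depth = 14161 m + 20108 m = 34269 m
= 34.269 km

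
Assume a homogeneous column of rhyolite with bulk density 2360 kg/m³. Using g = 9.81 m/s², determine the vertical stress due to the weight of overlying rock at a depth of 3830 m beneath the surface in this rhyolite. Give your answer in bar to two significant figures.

890 bar

rhyolite: 2360 kg/m³ × 9.81 m/s² × 3830 m = 8.867×10^7 Pa = 886.7 bar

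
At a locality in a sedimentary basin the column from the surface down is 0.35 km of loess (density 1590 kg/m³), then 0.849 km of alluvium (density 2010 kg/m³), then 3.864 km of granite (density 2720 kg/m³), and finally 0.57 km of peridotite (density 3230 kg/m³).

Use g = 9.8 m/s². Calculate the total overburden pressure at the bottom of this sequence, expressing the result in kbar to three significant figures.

loess: 1590 kg/m³ × 9.8 m/s² × 350 m = 5.454×10^6 Pa = 0.05454 kbar
alluvium: 2010 kg/m³ × 9.8 m/s² × 849 m = 1.672×10^7 Pa = 0.1672 kbar
granite: 2720 kg/m³ × 9.8 m/s² × 3864 m = 1.030×10^8 Pa = 1.030 kbar
peridotite: 3230 kg/m³ × 9.8 m/s² × 570 m = 1.804×10^7 Pa = 0.1804 kbar
Total = 0.05454 + 0.1672 + 1.030 + 0.1804 = 1.4322 kbar

1.43 kbar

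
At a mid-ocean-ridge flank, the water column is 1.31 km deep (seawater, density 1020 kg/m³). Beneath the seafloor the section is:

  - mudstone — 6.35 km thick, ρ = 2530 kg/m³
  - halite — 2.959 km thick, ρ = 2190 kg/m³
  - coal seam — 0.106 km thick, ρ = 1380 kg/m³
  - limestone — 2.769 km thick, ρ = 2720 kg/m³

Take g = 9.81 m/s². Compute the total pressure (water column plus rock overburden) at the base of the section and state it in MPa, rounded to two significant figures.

310 MPa

seawater: 1020 kg/m³ × 9.81 m/s² × 1310 m = 1.311×10^7 Pa = 13.11 MPa
mudstone: 2530 kg/m³ × 9.81 m/s² × 6350 m = 1.576×10^8 Pa = 157.6 MPa
halite: 2190 kg/m³ × 9.81 m/s² × 2959 m = 6.357×10^7 Pa = 63.57 MPa
coal seam: 1380 kg/m³ × 9.81 m/s² × 106 m = 1.435×10^6 Pa = 1.435 MPa
limestone: 2720 kg/m³ × 9.81 m/s² × 2769 m = 7.389×10^7 Pa = 73.89 MPa
Total = 13.11 + 157.6 + 63.57 + 1.435 + 73.89 = 309.60 MPa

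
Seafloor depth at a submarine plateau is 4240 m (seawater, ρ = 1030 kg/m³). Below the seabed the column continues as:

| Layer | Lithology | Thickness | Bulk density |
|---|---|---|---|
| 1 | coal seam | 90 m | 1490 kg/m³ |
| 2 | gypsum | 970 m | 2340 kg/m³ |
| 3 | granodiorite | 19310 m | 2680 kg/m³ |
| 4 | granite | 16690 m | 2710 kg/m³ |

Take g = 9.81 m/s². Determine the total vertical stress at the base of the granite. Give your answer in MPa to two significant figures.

1000 MPa

seawater: 1030 kg/m³ × 9.81 m/s² × 4240 m = 4.284×10^7 Pa = 42.84 MPa
coal seam: 1490 kg/m³ × 9.81 m/s² × 90 m = 1.316×10^6 Pa = 1.316 MPa
gypsum: 2340 kg/m³ × 9.81 m/s² × 970 m = 2.227×10^7 Pa = 22.27 MPa
granodiorite: 2680 kg/m³ × 9.81 m/s² × 19310 m = 5.077×10^8 Pa = 507.7 MPa
granite: 2710 kg/m³ × 9.81 m/s² × 16690 m = 4.437×10^8 Pa = 443.7 MPa
Total = 42.84 + 1.316 + 22.27 + 507.7 + 443.7 = 1017.8 MPa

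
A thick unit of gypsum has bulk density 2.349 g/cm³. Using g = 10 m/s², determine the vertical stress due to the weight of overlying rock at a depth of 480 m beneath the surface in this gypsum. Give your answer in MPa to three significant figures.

11.3 MPa

gypsum: 2349 kg/m³ × 10 m/s² × 480 m = 1.128×10^7 Pa = 11.28 MPa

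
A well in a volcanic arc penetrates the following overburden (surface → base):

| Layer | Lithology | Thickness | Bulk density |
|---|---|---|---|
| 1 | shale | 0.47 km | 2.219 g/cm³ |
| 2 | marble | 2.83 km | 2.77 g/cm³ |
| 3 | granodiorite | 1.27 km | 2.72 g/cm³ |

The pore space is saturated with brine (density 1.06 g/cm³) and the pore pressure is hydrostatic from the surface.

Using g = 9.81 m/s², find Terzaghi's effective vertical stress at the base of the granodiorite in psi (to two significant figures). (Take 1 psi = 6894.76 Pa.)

Overburden (lithostatic) stress σ_v:
shale: 2219 kg/m³ × 9.81 m/s² × 470 m = 1.023×10^7 Pa = 10.23 MPa
marble: 2770 kg/m³ × 9.81 m/s² × 2830 m = 7.690×10^7 Pa = 76.90 MPa
granodiorite: 2720 kg/m³ × 9.81 m/s² × 1270 m = 3.389×10^7 Pa = 33.89 MPa
Total = 10.23 + 76.90 + 33.89 = 121.02 MPa
Pore pressure P_p = 1060 kg/m³ × 9.81 m/s² × 4570 m = 4.752×10^7 Pa = 47.52 MPa
Effective stress σ' = σ_v − P_p = 121.0 − 47.52 = 73.499 MPa = 10660 psi

11000 psi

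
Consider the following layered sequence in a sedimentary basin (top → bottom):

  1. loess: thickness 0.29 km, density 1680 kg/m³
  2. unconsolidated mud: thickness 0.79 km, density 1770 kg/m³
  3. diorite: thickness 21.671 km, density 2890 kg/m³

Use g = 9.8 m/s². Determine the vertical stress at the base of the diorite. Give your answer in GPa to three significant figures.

0.632 GPa

loess: 1680 kg/m³ × 9.8 m/s² × 290 m = 4.775×10^6 Pa = 4.775×10^-3 GPa
unconsolidated mud: 1770 kg/m³ × 9.8 m/s² × 790 m = 1.370×10^7 Pa = 0.01370 GPa
diorite: 2890 kg/m³ × 9.8 m/s² × 21671 m = 6.138×10^8 Pa = 0.6138 GPa
Total = 4.775×10^-3 + 0.01370 + 0.6138 = 0.63224 GPa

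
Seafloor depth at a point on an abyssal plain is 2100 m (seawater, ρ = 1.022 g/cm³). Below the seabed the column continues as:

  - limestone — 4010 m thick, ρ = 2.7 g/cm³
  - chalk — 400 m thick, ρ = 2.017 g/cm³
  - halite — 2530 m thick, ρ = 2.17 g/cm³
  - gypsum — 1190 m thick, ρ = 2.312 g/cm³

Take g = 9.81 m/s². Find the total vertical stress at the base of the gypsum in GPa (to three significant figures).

seawater: 1022 kg/m³ × 9.81 m/s² × 2100 m = 2.105×10^7 Pa = 0.02105 GPa
limestone: 2700 kg/m³ × 9.81 m/s² × 4010 m = 1.062×10^8 Pa = 0.1062 GPa
chalk: 2017 kg/m³ × 9.81 m/s² × 400 m = 7.915×10^6 Pa = 7.915×10^-3 GPa
halite: 2170 kg/m³ × 9.81 m/s² × 2530 m = 5.386×10^7 Pa = 0.05386 GPa
gypsum: 2312 kg/m³ × 9.81 m/s² × 1190 m = 2.699×10^7 Pa = 0.02699 GPa
Total = 0.02105 + 0.1062 + 7.915×10^-3 + 0.05386 + 0.02699 = 0.21603 GPa

0.216 GPa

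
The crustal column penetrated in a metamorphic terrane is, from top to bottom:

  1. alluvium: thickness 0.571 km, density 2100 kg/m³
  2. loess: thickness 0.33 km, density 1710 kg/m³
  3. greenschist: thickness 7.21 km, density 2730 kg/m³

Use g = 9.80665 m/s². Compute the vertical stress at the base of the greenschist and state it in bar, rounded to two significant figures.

alluvium: 2100 kg/m³ × 9.80665 m/s² × 571 m = 1.176×10^7 Pa = 117.6 bar
loess: 1710 kg/m³ × 9.80665 m/s² × 330 m = 5.534×10^6 Pa = 55.34 bar
greenschist: 2730 kg/m³ × 9.80665 m/s² × 7210 m = 1.930×10^8 Pa = 1930 bar
Total = 117.6 + 55.34 + 1930 = 2103.2 bar

2100 bar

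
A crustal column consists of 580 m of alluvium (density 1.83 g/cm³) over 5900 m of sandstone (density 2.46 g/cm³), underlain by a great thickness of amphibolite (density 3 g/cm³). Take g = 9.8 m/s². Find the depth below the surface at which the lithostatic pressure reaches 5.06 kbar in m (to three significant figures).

18500 m

Pressure at base of upper layers: 1830×9.8×580 + 2460×9.8×5900 = 1.526×10^8 Pa = 1.526 kbar
Remaining pressure to be supplied by amphibolite: 5.060×10^8 − 1.526×10^8 = 3.534×10^8 Pa
Additional depth in amphibolite = 3.534×10^8 Pa / (3000 kg/m³ × 9.8 m/s²) = 12019 m
Total depth = 6480 m + 12019 m = 18499 m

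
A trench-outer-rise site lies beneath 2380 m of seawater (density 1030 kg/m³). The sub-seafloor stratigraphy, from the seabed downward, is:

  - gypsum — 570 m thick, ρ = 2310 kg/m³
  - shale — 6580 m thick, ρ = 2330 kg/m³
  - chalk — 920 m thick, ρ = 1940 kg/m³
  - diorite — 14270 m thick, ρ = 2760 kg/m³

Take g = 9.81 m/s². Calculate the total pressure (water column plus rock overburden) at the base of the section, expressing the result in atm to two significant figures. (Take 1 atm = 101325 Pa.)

seawater: 1030 kg/m³ × 9.81 m/s² × 2380 m = 2.405×10^7 Pa = 237.3 atm
gypsum: 2310 kg/m³ × 9.81 m/s² × 570 m = 1.292×10^7 Pa = 127.5 atm
shale: 2330 kg/m³ × 9.81 m/s² × 6580 m = 1.504×10^8 Pa = 1484 atm
chalk: 1940 kg/m³ × 9.81 m/s² × 920 m = 1.751×10^7 Pa = 172.8 atm
diorite: 2760 kg/m³ × 9.81 m/s² × 14270 m = 3.864×10^8 Pa = 3813 atm
Total = 237.3 + 127.5 + 1484 + 172.8 + 3813 = 5835.1 atm

5800 atm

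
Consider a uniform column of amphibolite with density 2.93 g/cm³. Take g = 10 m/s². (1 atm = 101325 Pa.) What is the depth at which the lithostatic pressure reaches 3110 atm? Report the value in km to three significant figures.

10.8 km

h = P/(ρg) = 3110 atm / (2930 kg/m³ × 10 m/s²) = 3.151×10^8 Pa / 29300 Pa/m = 10755 m
= 10.755 km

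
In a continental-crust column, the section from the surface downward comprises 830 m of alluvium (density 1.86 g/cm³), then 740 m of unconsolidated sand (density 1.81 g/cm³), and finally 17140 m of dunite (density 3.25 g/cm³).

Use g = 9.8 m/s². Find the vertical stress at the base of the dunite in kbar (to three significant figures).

5.74 kbar

alluvium: 1860 kg/m³ × 9.8 m/s² × 830 m = 1.513×10^7 Pa = 0.1513 kbar
unconsolidated sand: 1810 kg/m³ × 9.8 m/s² × 740 m = 1.313×10^7 Pa = 0.1313 kbar
dunite: 3250 kg/m³ × 9.8 m/s² × 17140 m = 5.459×10^8 Pa = 5.459 kbar
Total = 0.1513 + 0.1313 + 5.459 = 5.7416 kbar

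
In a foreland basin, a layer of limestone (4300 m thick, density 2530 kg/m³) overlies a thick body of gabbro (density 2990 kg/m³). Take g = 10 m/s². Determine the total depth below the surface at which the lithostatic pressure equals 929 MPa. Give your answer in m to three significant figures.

Pressure at base of upper layers: 2530×10×4300 = 1.088×10^8 Pa = 108.8 MPa
Remaining pressure to be supplied by gabbro: 9.290×10^8 − 1.088×10^8 = 8.202×10^8 Pa
Additional depth in gabbro = 8.202×10^8 Pa / (2990 kg/m³ × 10 m/s²) = 27432 m
Total depth = 4300 m + 27432 m = 31732 m

31700 m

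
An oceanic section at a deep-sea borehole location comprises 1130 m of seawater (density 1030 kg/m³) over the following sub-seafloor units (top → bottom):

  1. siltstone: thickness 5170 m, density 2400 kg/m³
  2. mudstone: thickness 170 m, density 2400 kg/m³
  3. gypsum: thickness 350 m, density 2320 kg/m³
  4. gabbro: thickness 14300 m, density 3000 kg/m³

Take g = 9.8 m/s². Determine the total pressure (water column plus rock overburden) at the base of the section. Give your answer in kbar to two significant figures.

seawater: 1030 kg/m³ × 9.8 m/s² × 1130 m = 1.141×10^7 Pa = 0.1141 kbar
siltstone: 2400 kg/m³ × 9.8 m/s² × 5170 m = 1.216×10^8 Pa = 1.216 kbar
mudstone: 2400 kg/m³ × 9.8 m/s² × 170 m = 3.998×10^6 Pa = 0.03998 kbar
gypsum: 2320 kg/m³ × 9.8 m/s² × 350 m = 7.958×10^6 Pa = 0.07958 kbar
gabbro: 3000 kg/m³ × 9.8 m/s² × 14300 m = 4.204×10^8 Pa = 4.204 kbar
Total = 0.1141 + 1.216 + 0.03998 + 0.07958 + 4.204 = 5.6538 kbar

5.7 kbar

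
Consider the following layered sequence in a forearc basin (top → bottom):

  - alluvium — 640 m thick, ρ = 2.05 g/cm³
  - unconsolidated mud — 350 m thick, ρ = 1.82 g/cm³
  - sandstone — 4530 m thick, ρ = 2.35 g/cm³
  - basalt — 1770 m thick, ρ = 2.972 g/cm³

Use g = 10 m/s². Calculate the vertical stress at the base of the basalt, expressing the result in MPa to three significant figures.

179 MPa

alluvium: 2050 kg/m³ × 10 m/s² × 640 m = 1.312×10^7 Pa = 13.12 MPa
unconsolidated mud: 1820 kg/m³ × 10 m/s² × 350 m = 6.370×10^6 Pa = 6.370 MPa
sandstone: 2350 kg/m³ × 10 m/s² × 4530 m = 1.065×10^8 Pa = 106.5 MPa
basalt: 2972 kg/m³ × 10 m/s² × 1770 m = 5.260×10^7 Pa = 52.60 MPa
Total = 13.12 + 6.370 + 106.5 + 52.60 = 178.55 MPa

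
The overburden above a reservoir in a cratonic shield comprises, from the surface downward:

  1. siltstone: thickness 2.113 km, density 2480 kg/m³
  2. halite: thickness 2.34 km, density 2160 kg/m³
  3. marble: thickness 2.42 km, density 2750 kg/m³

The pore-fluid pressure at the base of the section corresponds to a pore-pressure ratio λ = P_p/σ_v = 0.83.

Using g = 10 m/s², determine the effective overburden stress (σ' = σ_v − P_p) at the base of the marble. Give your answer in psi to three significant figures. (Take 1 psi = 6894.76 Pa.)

Overburden (lithostatic) stress σ_v:
siltstone: 2480 kg/m³ × 10 m/s² × 2113 m = 5.240×10^7 Pa = 52.40 MPa
halite: 2160 kg/m³ × 10 m/s² × 2340 m = 5.054×10^7 Pa = 50.54 MPa
marble: 2750 kg/m³ × 10 m/s² × 2420 m = 6.655×10^7 Pa = 66.55 MPa
Total = 52.40 + 50.54 + 66.55 = 169.50 MPa
Pore pressure P_p = λ·σ_v = 0.83 × 169.5 MPa = 140.7 MPa
Effective stress σ' = σ_v − P_p = 169.5 − 140.7 = 28.814 MPa = 4179.2 psi

4180 psi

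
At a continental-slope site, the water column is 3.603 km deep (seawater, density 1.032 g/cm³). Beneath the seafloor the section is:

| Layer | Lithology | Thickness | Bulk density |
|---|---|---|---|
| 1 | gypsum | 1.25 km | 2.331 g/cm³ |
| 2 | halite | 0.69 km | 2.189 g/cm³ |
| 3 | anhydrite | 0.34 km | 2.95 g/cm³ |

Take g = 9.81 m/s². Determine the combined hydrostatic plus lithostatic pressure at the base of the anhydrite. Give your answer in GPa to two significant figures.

0.090 GPa

seawater: 1032 kg/m³ × 9.81 m/s² × 3603 m = 3.648×10^7 Pa = 0.03648 GPa
gypsum: 2331 kg/m³ × 9.81 m/s² × 1250 m = 2.858×10^7 Pa = 0.02858 GPa
halite: 2189 kg/m³ × 9.81 m/s² × 690 m = 1.482×10^7 Pa = 0.01482 GPa
anhydrite: 2950 kg/m³ × 9.81 m/s² × 340 m = 9.839×10^6 Pa = 9.839×10^-3 GPa
Total = 0.03648 + 0.02858 + 0.01482 + 9.839×10^-3 = 0.089717 GPa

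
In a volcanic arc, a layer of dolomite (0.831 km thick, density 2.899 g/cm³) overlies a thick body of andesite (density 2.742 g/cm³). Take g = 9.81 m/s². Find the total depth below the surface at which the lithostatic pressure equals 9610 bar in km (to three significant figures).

Pressure at base of upper layers: 2899×9.81×831 = 2.363×10^7 Pa = 236.3 bar
Remaining pressure to be supplied by andesite: 9.610×10^8 − 2.363×10^7 = 9.374×10^8 Pa
Additional depth in andesite = 9.374×10^8 Pa / (2742 kg/m³ × 9.81 m/s²) = 34848 m
Total depth = 831 m + 34848 m = 35679 m
= 35.679 km

35.7 km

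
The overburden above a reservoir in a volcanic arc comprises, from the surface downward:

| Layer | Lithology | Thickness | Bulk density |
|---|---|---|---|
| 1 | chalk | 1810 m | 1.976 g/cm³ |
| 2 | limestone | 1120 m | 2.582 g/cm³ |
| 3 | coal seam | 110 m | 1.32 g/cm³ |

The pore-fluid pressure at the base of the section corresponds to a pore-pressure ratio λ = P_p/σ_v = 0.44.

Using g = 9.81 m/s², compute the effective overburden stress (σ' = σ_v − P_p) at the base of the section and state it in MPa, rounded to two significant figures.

Overburden (lithostatic) stress σ_v:
chalk: 1976 kg/m³ × 9.81 m/s² × 1810 m = 3.509×10^7 Pa = 35.09 MPa
limestone: 2582 kg/m³ × 9.81 m/s² × 1120 m = 2.837×10^7 Pa = 28.37 MPa
coal seam: 1320 kg/m³ × 9.81 m/s² × 110 m = 1.424×10^6 Pa = 1.424 MPa
Total = 35.09 + 28.37 + 1.424 = 64.879 MPa
Pore pressure P_p = λ·σ_v = 0.44 × 64.88 MPa = 28.55 MPa
Effective stress σ' = σ_v − P_p = 64.88 − 28.55 = 36.332 MPa

36 MPa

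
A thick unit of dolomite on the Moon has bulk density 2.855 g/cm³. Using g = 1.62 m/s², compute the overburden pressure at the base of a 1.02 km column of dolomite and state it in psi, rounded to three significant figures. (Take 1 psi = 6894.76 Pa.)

684 psi

dolomite: 2855 kg/m³ × 1.62 m/s² × 1020 m = 4.718×10^6 Pa = 684.2 psi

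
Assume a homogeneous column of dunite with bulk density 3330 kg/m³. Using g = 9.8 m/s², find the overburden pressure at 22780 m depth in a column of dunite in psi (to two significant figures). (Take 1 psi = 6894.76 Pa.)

dunite: 3330 kg/m³ × 9.8 m/s² × 22780 m = 7.434×10^8 Pa = 1.078×10^5 psi

110000 psi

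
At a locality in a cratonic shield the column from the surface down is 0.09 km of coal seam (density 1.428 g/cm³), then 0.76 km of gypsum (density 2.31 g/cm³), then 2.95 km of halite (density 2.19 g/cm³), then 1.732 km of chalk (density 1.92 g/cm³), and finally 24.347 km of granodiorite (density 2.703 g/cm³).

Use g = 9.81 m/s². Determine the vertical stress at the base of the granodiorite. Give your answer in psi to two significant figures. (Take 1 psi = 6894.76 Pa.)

110000 psi

coal seam: 1428 kg/m³ × 9.81 m/s² × 90 m = 1.261×10^6 Pa = 182.9 psi
gypsum: 2310 kg/m³ × 9.81 m/s² × 760 m = 1.722×10^7 Pa = 2498 psi
halite: 2190 kg/m³ × 9.81 m/s² × 2950 m = 6.338×10^7 Pa = 9192 psi
chalk: 1920 kg/m³ × 9.81 m/s² × 1732 m = 3.262×10^7 Pa = 4732 psi
granodiorite: 2703 kg/m³ × 9.81 m/s² × 24347 m = 6.456×10^8 Pa = 93636 psi
Total = 182.9 + 2498 + 9192 + 4732 + 93636 = 1.1024×10^5 psi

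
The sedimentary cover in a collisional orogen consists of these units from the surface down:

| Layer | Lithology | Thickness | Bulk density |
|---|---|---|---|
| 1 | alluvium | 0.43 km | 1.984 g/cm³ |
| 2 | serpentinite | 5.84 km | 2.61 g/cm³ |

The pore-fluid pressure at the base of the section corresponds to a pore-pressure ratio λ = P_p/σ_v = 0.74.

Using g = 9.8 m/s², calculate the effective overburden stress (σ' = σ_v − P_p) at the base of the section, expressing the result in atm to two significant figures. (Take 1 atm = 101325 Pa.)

400 atm

Overburden (lithostatic) stress σ_v:
alluvium: 1984 kg/m³ × 9.8 m/s² × 430 m = 8.361×10^6 Pa = 8.361 MPa
serpentinite: 2610 kg/m³ × 9.8 m/s² × 5840 m = 1.494×10^8 Pa = 149.4 MPa
Total = 8.361 + 149.4 = 157.74 MPa
Pore pressure P_p = λ·σ_v = 0.74 × 157.7 MPa = 116.7 MPa
Effective stress σ' = σ_v − P_p = 157.7 − 116.7 = 41.011 MPa = 404.75 atm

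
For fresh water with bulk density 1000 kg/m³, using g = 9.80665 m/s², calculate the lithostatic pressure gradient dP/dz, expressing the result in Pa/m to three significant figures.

9810 Pa/m

dP/dz = ρg = 1000 kg/m³ × 9.80665 m/s² = 9806.6 Pa/m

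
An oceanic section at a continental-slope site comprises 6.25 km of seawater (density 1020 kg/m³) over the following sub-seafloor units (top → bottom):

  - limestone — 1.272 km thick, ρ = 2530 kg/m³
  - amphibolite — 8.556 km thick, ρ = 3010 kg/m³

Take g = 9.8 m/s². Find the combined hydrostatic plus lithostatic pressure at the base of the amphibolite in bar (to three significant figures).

seawater: 1020 kg/m³ × 9.8 m/s² × 6250 m = 6.247×10^7 Pa = 624.8 bar
limestone: 2530 kg/m³ × 9.8 m/s² × 1272 m = 3.154×10^7 Pa = 315.4 bar
amphibolite: 3010 kg/m³ × 9.8 m/s² × 8556 m = 2.524×10^8 Pa = 2524 bar
Total = 624.8 + 315.4 + 2524 = 3464.0 bar

3460 bar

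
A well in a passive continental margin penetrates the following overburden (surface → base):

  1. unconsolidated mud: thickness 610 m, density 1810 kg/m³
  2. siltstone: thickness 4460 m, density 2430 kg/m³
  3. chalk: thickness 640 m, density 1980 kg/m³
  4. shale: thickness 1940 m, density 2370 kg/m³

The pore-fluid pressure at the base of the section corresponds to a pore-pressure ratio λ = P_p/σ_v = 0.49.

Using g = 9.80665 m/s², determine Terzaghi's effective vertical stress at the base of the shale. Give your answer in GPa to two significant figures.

Overburden (lithostatic) stress σ_v:
unconsolidated mud: 1810 kg/m³ × 9.80665 m/s² × 610 m = 1.083×10^7 Pa = 10.83 MPa
siltstone: 2430 kg/m³ × 9.80665 m/s² × 4460 m = 1.063×10^8 Pa = 106.3 MPa
chalk: 1980 kg/m³ × 9.80665 m/s² × 640 m = 1.243×10^7 Pa = 12.43 MPa
shale: 2370 kg/m³ × 9.80665 m/s² × 1940 m = 4.509×10^7 Pa = 45.09 MPa
Total = 10.83 + 106.3 + 12.43 + 45.09 = 174.63 MPa
Pore pressure P_p = λ·σ_v = 0.49 × 174.6 MPa = 85.57 MPa
Effective stress σ' = σ_v − P_p = 174.6 − 85.57 = 89.059 MPa = 0.089059 GPa

0.089 GPa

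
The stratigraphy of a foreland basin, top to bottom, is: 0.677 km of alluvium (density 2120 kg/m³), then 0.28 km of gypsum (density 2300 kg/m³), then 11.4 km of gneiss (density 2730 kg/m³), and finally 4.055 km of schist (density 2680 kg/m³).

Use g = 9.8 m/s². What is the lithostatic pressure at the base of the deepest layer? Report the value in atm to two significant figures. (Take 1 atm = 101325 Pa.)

alluvium: 2120 kg/m³ × 9.8 m/s² × 677 m = 1.407×10^7 Pa = 138.8 atm
gypsum: 2300 kg/m³ × 9.8 m/s² × 280 m = 6.311×10^6 Pa = 62.29 atm
gneiss: 2730 kg/m³ × 9.8 m/s² × 11400 m = 3.050×10^8 Pa = 3010 atm
schist: 2680 kg/m³ × 9.8 m/s² × 4055 m = 1.065×10^8 Pa = 1051 atm
Total = 138.8 + 62.29 + 3010 + 1051 = 4262.3 atm

4300 atm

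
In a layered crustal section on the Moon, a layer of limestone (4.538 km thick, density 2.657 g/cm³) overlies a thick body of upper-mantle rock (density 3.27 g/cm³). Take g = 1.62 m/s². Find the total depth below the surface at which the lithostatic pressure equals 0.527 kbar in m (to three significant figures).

10800 m

Pressure at base of upper layers: 2657×1.62×4538 = 1.953×10^7 Pa = 0.1953 kbar
Remaining pressure to be supplied by upper-mantle rock: 5.270×10^7 − 1.953×10^7 = 3.317×10^7 Pa
Additional depth in upper-mantle rock = 3.317×10^7 Pa / (3270 kg/m³ × 1.62 m/s²) = 6261.0 m
Total depth = 4538 m + 6261.0 m = 10799 m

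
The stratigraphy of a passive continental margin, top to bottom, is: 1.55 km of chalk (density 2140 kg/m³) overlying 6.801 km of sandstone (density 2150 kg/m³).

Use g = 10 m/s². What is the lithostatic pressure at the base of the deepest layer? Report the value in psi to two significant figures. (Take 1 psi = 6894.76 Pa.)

chalk: 2140 kg/m³ × 10 m/s² × 1550 m = 3.317×10^7 Pa = 4811 psi
sandstone: 2150 kg/m³ × 10 m/s² × 6801 m = 1.462×10^8 Pa = 21208 psi
Total = 4811 + 21208 = 26019 psi

26000 psi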